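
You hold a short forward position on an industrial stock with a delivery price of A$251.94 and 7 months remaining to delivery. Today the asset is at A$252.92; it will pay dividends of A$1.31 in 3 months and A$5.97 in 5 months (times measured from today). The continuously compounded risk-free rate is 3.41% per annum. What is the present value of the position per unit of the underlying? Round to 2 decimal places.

PV(remaining dividends) I = 1.31·e^(−0.0341·3/12) + 5.97·e^(−0.0341·5/12) = 7.1847
Current forward F = (S − I)·e^(rT) = (252.92 − 7.1847)·e^(0.0341·7/12) = 245.7353 × 1.020091 = 250.6724
Value (long) = (F − K)·e^(−rT) = (250.6724 − 251.94) × 0.980305 = -1.2426
Short position value = −(long value) = A$1.24

A$1.24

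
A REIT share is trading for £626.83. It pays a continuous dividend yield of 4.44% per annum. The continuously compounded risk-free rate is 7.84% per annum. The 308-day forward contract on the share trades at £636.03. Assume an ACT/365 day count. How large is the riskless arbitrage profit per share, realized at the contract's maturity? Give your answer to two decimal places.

Fair forward: F* = S·e^(carry·T), with carry = (r − q) = 0.0784 − 0.0444 = 0.0340
F* = 626.83 · e^(0.0340 × 308/365) = 626.83 · e^0.028690 = 626.83 × 1.029106 = £645.0745
Market £636.03 < fair £645.0745: forward underpriced → reverse cash-and-carry (short spot, go long the forward).
At maturity, profit = |F_mkt − F*| = |636.03 − 645.0745| = £9.04 per share

£9.04 per share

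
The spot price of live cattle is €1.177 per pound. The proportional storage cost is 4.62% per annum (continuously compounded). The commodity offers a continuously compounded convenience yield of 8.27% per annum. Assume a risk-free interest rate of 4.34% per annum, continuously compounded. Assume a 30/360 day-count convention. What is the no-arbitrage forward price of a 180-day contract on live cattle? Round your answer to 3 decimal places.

€1.181 per pound

Net carry = r + u − y = 0.0434 + 0.0462 − 0.0827 = 0.0069
F = S·e^((r+u−y)T) = 1.177 · e^(0.0069 × 180/360) = 1.177 · e^0.003450
= 1.177 × 1.003456 = €1.181 per pound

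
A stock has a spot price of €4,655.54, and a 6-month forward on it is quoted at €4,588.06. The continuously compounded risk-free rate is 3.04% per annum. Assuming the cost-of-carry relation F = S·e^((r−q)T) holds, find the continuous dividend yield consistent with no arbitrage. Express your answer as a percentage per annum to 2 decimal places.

5.96%

From F = S·e^((r−q)T): (r − q) = ln(F/S)/T
ln(4588.06/4655.54) = ln(0.985505) = -0.014601
(r − q) = -0.014601 / (6/12) = -0.029202
q = r − ln(F/S)/T = 0.0304 + 0.029202 = 0.059602
q = 5.96%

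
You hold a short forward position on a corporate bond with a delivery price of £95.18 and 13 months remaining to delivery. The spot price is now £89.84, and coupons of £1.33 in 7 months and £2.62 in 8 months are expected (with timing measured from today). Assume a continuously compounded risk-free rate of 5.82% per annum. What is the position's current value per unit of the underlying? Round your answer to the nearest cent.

£3.33

PV(remaining coupons) I = 1.33·e^(−0.0582·7/12) + 2.62·e^(−0.0582·8/12) = 3.8059
Current forward F = (S − I)·e^(rT) = (89.84 − 3.8059)·e^(0.0582·13/12) = 86.0341 × 1.065080 = 91.6332
Value (long) = (F − K)·e^(−rT) = (91.6332 − 95.18) × 0.938897 = -3.3301
Short position value = −(long value) = £3.33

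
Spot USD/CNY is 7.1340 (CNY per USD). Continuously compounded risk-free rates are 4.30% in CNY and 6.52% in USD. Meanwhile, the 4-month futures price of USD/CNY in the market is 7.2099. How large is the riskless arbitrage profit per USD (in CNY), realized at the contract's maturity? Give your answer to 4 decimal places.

Fair futures: F* = S·e^(carry·T), with carry = (r_CNY − r_USD) = 0.0430 − 0.0652 = -0.0222
F* = 7.1340 · e^(-0.0222 × 4/12) = 7.1340 · e^-0.007400 = 7.1340 × 0.992627 = 7.0814
Market 7.2099 > fair 7.0814: forward overpriced → cash-and-carry (buy spot, short the forward).
At maturity, profit = |F_mkt − F*| = |7.2099 − 7.0814| = 0.1285 per USD (in CNY)

0.1285 per USD (in CNY)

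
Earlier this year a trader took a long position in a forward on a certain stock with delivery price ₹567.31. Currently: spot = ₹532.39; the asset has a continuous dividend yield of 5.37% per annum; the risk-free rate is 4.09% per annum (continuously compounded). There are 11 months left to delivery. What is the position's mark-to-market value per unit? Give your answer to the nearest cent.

-₹39.62

Current fair forward for the remaining 11 months: F = S·e^((r − q)·T), (r − q) = 0.0409 − 0.0537 = -0.0128
F = 532.39 · e^(-0.0128 × 11/12) = 532.39 × 0.988335 = 526.1797
Value of long forward = (F − K)·e^(−rT) = (526.1797 − 567.31) · e^(−0.0409·11/12)
= -41.1303 × 0.963202 = -39.62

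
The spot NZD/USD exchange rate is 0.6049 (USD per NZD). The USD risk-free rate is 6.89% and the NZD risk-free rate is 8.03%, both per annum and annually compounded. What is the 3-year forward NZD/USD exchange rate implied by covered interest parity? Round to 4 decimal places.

By covered interest parity, F = S · (1+r_USD)^T / (1+r_NZD)^T
= 0.6049 × 1.221269 / 1.260762 = 0.6049 × 0.968675
F = 0.5860 USD per NZD

0.5860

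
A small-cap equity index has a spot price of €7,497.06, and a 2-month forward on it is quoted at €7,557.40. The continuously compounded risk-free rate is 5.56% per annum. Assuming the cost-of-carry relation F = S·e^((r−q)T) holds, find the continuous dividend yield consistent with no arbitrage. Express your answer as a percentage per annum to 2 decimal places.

From F = S·e^((r−q)T): (r − q) = ln(F/S)/T
ln(7557.40/7497.06) = ln(1.008048) = 0.008016
(r − q) = 0.008016 / (2/12) = 0.048096
q = r − ln(F/S)/T = 0.0556 − 0.048096 = 0.007504
q = 0.75%

0.75%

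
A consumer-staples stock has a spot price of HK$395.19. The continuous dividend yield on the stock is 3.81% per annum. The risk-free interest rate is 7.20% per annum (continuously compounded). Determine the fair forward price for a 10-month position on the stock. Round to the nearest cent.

F = S·e^((r − q)T) = 395.19 · e^((0.0720 − 0.0381) × 10/12)
= 395.19 · e^0.028250 = 395.19 × 1.028653
F = HK$406.51

HK$406.51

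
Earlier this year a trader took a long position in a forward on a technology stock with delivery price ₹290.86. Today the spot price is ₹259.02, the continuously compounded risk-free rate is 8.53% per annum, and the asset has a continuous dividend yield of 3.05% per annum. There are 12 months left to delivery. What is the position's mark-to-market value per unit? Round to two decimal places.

Current fair forward for the remaining 12 months: F = S·e^((r − q)·T), (r − q) = 0.0853 − 0.0305 = 0.0548
F = 259.02 · e^(0.0548 × 12/12) = 259.02 × 1.056329 = 273.6103
Value of long forward = (F − K)·e^(−rT) = (273.6103 − 290.86) · e^(−0.0853·12/12)
= -17.2497 × 0.918237 = -15.84

-₹15.84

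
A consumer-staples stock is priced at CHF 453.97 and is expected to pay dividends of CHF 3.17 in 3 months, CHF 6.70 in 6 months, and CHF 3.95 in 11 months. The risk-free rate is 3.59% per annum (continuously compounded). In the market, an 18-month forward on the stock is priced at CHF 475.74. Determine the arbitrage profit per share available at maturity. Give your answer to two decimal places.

CHF 10.95 per share

PV(dividends) I = 3.17·e^(−0.0359·3/12) + 6.70·e^(−0.0359·6/12) + 3.95·e^(−0.0359·11/12) = 13.5446
Fair forward F* = (S − I)·e^(rT) = (453.97 − 13.5446)·e^0.053850 = 440.4254 × 1.055326 = 464.7924
Market CHF 475.74 > fair 464.7924: forward overpriced → cash-and-carry (borrow at r, buy the stock and collect the dividends, short the forward).
Profit at T = |F_mkt − F*| = |475.74 − 464.7924| = CHF 10.95 per share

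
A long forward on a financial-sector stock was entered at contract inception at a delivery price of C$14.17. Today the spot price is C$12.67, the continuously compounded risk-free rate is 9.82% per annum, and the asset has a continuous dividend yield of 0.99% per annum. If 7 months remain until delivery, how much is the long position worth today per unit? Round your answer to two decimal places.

-C$0.78

Current fair forward for the remaining 7 months: F = S·e^((r − q)·T), (r − q) = 0.0982 − 0.0099 = 0.0883
F = 12.67 · e^(0.0883 × 7/12) = 12.67 × 1.052858 = 13.3397
Value of long forward = (F − K)·e^(−rT) = (13.3397 − 14.17) · e^(−0.0982·7/12)
= -0.8303 × 0.944326 = -0.78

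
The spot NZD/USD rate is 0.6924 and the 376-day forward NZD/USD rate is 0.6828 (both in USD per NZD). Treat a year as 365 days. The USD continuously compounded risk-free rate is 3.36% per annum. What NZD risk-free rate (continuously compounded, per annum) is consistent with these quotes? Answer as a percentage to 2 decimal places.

4.72%

F = S·e^((r_USD − r_NZD)T) ⇒ r_NZD = r_USD − ln(F/S)/T
ln(0.6828/0.6924) = -0.013962; /(376/365) = -0.013554
r_NZD = 0.0336 + 0.013554 = 0.047154
r_NZD = 4.72%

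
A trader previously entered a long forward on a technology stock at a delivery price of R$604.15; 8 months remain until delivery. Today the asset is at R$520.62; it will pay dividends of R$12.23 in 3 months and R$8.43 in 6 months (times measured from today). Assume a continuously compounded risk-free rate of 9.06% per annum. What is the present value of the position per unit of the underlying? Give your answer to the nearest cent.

PV(remaining dividends) I = 12.23·e^(−0.0906·3/12) + 8.43·e^(−0.0906·6/12) = 20.0127
Current forward F = (S − I)·e^(rT) = (520.62 − 20.0127)·e^(0.0906·8/12) = 500.6073 × 1.062261 = 531.7756
Value (long) = (F − K)·e^(−rT) = (531.7756 − 604.15) × 0.941388 = -68.1324
Value = -R$68.13

-R$68.13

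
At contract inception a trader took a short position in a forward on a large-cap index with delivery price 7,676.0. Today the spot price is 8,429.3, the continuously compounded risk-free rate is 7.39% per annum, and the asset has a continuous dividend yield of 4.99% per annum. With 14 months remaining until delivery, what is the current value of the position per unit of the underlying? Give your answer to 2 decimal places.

-910.66

Current fair forward for the remaining 14 months: F = S·e^((r − q)·T), (r − q) = 0.0739 − 0.0499 = 0.0240
F = 8429.3 · e^(0.0240 × 14/12) = 8429.3 × 1.02839568 = 8668.6557
Value of long forward = (F − K)·e^(−rT) = (8668.6557 − 7676.0) · e^(−0.0739·14/12)
= 992.6557 × 0.91739544 = 910.66
Short position value = −(long value) = -910.66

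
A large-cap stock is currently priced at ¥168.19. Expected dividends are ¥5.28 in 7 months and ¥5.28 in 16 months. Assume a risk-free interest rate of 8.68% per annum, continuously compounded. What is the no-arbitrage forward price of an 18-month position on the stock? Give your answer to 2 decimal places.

¥180.50

PV(dividends) I = 5.28·e^(−0.0868·7/12) + 5.28·e^(−0.0868·16/12)
I = 5.0193 + 4.7030 = 9.7223
F = (S − I)·e^(rT) = (168.19 − 9.7223) · e^(0.0868·18/12)
= 158.4677 · e^0.130200 = 158.4677 × 1.139056 = ¥180.50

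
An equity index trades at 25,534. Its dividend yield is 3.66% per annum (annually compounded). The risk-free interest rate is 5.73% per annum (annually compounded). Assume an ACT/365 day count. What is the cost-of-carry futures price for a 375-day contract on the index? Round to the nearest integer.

26,058

F = S · (1+r)^T / (1+q)^T
= 25534 × 1.058915 / 1.037621 = 25534 × 1.020522
F = 26,058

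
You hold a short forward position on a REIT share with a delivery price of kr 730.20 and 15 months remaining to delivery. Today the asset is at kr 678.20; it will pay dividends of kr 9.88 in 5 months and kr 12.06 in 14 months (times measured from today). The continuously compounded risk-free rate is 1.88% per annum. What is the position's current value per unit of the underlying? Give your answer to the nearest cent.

PV(remaining dividends) I = 9.88·e^(−0.0188·5/12) + 12.06·e^(−0.0188·14/12) = 21.6013
Current forward F = (S − I)·e^(rT) = (678.20 − 21.6013)·e^(0.0188·15/12) = 656.5987 × 1.023778 = 672.2113
Value (long) = (F − K)·e^(−rT) = (672.2113 − 730.20) × 0.976774 = -56.6419
Short position value = −(long value) = kr 56.64

kr 56.64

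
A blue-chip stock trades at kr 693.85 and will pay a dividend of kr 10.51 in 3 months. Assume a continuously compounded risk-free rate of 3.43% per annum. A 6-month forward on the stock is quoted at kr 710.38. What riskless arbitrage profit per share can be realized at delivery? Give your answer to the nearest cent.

kr 15.13 per share

PV(dividends) I = 10.51·e^(−0.0343·3/12) = 10.4203
Fair forward F* = (S − I)·e^(rT) = (693.85 − 10.4203)·e^0.017150 = 683.4297 × 1.017298 = 695.2517
Market kr 710.38 > fair 695.2517: forward overpriced → cash-and-carry (borrow at r, buy the stock and collect the dividends, short the forward).
Profit at T = |F_mkt − F*| = |710.38 − 695.2517| = kr 15.13 per share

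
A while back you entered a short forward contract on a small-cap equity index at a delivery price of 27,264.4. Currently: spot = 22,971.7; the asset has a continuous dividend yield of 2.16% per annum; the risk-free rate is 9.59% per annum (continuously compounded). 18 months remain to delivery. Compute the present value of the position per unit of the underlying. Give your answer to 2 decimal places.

1372.11

Current fair forward for the remaining 18 months: F = S·e^((r − q)·T), (r − q) = 0.0959 − 0.0216 = 0.0743
F = 22971.7 · e^(0.0743 × 18/12) = 22971.7 × 1.11789785 = 25680.0140
Value of long forward = (F − K)·e^(−rT) = (25680.0140 − 27264.4) · e^(−0.0959·18/12)
= -1584.3860 × 0.86601764 = -1372.11
Short position value = −(long value) = 1372.11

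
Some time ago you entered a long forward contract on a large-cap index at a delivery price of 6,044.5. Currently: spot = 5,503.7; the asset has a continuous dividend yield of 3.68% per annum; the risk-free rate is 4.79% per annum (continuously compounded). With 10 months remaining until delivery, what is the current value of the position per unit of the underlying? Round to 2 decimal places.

-470.49

Current fair forward for the remaining 10 months: F = S·e^((r − q)·T), (r − q) = 0.0479 − 0.0368 = 0.0111
F = 5503.7 · e^(0.0111 × 10/12) = 5503.7 × 1.00929291 = 5554.8454
Value of long forward = (F − K)·e^(−rT) = (5554.8454 − 6044.5) · e^(−0.0479·10/12)
= -489.6546 × 0.96086951 = -470.49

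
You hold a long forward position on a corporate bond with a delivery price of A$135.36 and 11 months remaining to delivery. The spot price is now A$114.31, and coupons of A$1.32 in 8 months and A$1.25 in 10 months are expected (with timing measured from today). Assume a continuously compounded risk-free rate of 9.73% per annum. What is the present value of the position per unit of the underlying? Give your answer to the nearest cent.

-A$11.89

PV(remaining coupons) I = 1.32·e^(−0.0973·8/12) + 1.25·e^(−0.0973·10/12) = 2.3897
Current forward F = (S − I)·e^(rT) = (114.31 − 2.3897)·e^(0.0973·11/12) = 111.9203 × 1.093290 = 122.3613
Value (long) = (F − K)·e^(−rT) = (122.3613 − 135.36) × 0.914670 = -11.8895
Value = -A$11.89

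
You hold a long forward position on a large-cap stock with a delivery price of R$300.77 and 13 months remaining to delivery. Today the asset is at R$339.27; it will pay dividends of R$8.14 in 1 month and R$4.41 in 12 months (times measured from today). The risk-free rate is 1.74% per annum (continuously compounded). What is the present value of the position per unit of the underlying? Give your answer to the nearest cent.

R$31.65

PV(remaining dividends) I = 8.14·e^(−0.0174·1/12) + 4.41·e^(−0.0174·12/12) = 12.4621
Current forward F = (S − I)·e^(rT) = (339.27 − 12.4621)·e^(0.0174·13/12) = 326.8079 × 1.019029 = 333.0267
Value (long) = (F − K)·e^(−rT) = (333.0267 − 300.77) × 0.981327 = 31.6544
Value = R$31.65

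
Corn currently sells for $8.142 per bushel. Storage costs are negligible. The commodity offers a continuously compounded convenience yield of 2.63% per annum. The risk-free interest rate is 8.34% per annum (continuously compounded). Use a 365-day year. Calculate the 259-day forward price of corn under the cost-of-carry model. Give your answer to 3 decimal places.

$8.479 per bushel

Net carry = r + u − y = 0.0834 + 0.0000 − 0.0263 = 0.0571
F = S·e^((r+u−y)T) = 8.142 · e^(0.0571 × 259/365) = 8.142 · e^0.040518
= 8.142 × 1.041350 = $8.479 per bushel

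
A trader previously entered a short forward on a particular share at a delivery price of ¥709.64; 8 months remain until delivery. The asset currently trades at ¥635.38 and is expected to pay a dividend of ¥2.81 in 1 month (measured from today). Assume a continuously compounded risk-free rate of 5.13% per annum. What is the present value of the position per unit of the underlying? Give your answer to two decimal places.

PV(remaining dividends) I = 2.81·e^(−0.0513·1/12) = 2.7980
Current forward F = (S − I)·e^(rT) = (635.38 − 2.7980)·e^(0.0513·8/12) = 632.5820 × 1.034792 = 654.5908
Value (long) = (F − K)·e^(−rT) = (654.5908 − 709.64) × 0.966378 = -53.1983
Short position value = −(long value) = ¥53.20

¥53.20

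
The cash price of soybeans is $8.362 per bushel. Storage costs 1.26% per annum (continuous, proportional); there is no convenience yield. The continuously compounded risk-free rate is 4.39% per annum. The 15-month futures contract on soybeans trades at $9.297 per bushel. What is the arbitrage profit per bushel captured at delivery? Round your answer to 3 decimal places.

$0.323 per bushel

Fair futures: F* = S·e^(carry·T), with carry = (r + u) = 0.0439 + 0.0126 = 0.0565
F* = 8.362 · e^(0.0565 × 15/12) = 8.362 · e^0.070625 = 8.362 × 1.073179 = $8.9739
Market $9.297 > fair $8.9739: forward overpriced → cash-and-carry (buy spot, short the forward).
At maturity, profit = |F_mkt − F*| = |9.297 − 8.9739| = $0.323 per bushel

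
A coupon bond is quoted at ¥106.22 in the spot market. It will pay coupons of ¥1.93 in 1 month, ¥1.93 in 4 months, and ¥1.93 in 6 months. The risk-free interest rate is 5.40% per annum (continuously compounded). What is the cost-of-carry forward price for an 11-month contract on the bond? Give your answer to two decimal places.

¥105.63

PV(coupons) I = 1.93·e^(−0.0540·1/12) + 1.93·e^(−0.0540·4/12) + 1.93·e^(−0.0540·6/12)
I = 1.9213 + 1.8956 + 1.8786 = 5.6955
F = (S − I)·e^(rT) = (106.22 − 5.6955) · e^(0.0540·11/12)
= 100.5245 · e^0.049500 = 100.5245 × 1.050746 = ¥105.63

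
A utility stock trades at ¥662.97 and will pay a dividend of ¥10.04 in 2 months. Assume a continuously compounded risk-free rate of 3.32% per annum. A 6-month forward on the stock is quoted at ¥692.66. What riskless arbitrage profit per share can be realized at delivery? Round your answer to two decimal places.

¥28.74 per share

PV(dividends) I = 10.04·e^(−0.0332·2/12) = 9.9846
Fair forward F* = (S − I)·e^(rT) = (662.97 − 9.9846)·e^0.016600 = 652.9854 × 1.016739 = 663.9157
Market ¥692.66 > fair 663.9157: forward overpriced → cash-and-carry (borrow at r, buy the stock and collect the dividends, short the forward).
Profit at T = |F_mkt − F*| = |692.66 − 663.9157| = ¥28.74 per share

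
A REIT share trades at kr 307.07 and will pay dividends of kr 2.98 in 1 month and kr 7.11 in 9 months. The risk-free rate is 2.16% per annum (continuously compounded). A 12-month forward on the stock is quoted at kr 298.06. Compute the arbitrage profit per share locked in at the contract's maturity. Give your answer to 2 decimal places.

PV(dividends) I = 2.98·e^(−0.0216·1/12) + 7.11·e^(−0.0216·9/12) = 9.9704
Fair forward F* = (S − I)·e^(rT) = (307.07 − 9.9704)·e^0.021600 = 297.0996 × 1.021835 = 303.5868
Market kr 298.06 < fair 303.5868: forward underpriced → reverse cash-and-carry (short the stock, invest proceeds at r, pay the dividends, go long the forward).
Profit at T = |F_mkt − F*| = |298.06 − 303.5868| = kr 5.53 per share

kr 5.53 per share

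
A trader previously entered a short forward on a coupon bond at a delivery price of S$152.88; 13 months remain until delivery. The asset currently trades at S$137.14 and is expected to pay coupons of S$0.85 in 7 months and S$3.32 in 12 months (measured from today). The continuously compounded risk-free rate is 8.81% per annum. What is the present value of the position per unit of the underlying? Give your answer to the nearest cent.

S$5.67

PV(remaining coupons) I = 0.85·e^(−0.0881·7/12) + 3.32·e^(−0.0881·12/12) = 3.8474
Current forward F = (S − I)·e^(rT) = (137.14 − 3.8474)·e^(0.0881·13/12) = 133.2926 × 1.100145 = 146.6412
Value (long) = (F − K)·e^(−rT) = (146.6412 − 152.88) × 0.908971 = -5.6709
Short position value = −(long value) = S$5.67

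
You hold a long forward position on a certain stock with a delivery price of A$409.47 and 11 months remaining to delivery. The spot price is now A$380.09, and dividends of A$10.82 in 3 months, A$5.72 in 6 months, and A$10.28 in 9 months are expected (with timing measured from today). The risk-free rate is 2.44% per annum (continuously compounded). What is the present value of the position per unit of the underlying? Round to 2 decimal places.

PV(remaining dividends) I = 10.82·e^(−0.0244·3/12) + 5.72·e^(−0.0244·6/12) + 10.28·e^(−0.0244·9/12) = 26.4984
Current forward F = (S − I)·e^(rT) = (380.09 − 26.4984)·e^(0.0244·11/12) = 353.5916 × 1.022619 = 361.5895
Value (long) = (F − K)·e^(−rT) = (361.5895 − 409.47) × 0.977882 = -46.8215
Value = -A$46.82

-A$46.82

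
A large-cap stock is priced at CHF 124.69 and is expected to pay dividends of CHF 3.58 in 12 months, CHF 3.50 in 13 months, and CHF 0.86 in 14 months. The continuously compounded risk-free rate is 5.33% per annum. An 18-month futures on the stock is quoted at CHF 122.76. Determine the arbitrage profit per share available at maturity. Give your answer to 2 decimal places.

CHF 4.18 per share

PV(dividends) I = 3.58·e^(−0.0533·12/12) + 3.50·e^(−0.0533·13/12) + 0.86·e^(−0.0533·14/12) = 7.5060
Fair futures F* = (S − I)·e^(rT) = (124.69 − 7.5060)·e^0.079950 = 117.1840 × 1.083233 = 126.9376
Market CHF 122.76 < fair 126.9376: forward underpriced → reverse cash-and-carry (short the stock, invest proceeds at r, pay the dividends, go long the forward).
Profit at T = |F_mkt − F*| = |122.76 − 126.9376| = CHF 4.18 per share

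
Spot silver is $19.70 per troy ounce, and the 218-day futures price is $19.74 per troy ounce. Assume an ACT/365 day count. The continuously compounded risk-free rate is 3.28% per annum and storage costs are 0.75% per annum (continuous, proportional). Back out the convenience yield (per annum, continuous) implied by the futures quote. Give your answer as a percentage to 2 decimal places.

F = S·e^((r+u−y)T) ⇒ (r+u−y) = ln(F/S)/T
ln(19.74/19.70) = 0.002028; /T ⇒ 0.003396
y = r + u − ln(F/S)/T = 0.0328 + 0.0075 − 0.003396 = 0.036904
y = 3.69%

3.69%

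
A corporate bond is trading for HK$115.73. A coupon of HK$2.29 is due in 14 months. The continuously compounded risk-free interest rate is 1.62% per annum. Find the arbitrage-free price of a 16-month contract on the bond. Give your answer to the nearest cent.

PV(coupons) I = 2.29·e^(−0.0162·14/12)
I = 2.2471
F = (S − I)·e^(rT) = (115.73 − 2.2471) · e^(0.0162·16/12)
= 113.4829 · e^0.021600 = 113.4829 × 1.021835 = HK$115.96

HK$115.96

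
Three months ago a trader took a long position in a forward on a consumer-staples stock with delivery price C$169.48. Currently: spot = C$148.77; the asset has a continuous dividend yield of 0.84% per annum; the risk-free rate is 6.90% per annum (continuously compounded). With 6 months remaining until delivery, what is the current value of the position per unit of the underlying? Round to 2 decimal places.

Current fair forward for the remaining 6 months: F = S·e^((r − q)·T), (r − q) = 0.0690 − 0.0084 = 0.0606
F = 148.77 · e^(0.0606 × 6/12) = 148.77 × 1.030764 = 153.3468
Value of long forward = (F − K)·e^(−rT) = (153.3468 − 169.48) · e^(−0.0690·6/12)
= -16.1332 × 0.966088 = -15.59

-C$15.59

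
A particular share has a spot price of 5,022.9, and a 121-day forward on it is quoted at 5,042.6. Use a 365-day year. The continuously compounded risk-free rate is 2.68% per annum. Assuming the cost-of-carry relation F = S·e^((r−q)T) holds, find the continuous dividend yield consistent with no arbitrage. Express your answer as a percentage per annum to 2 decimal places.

From F = S·e^((r−q)T): (r − q) = ln(F/S)/T
ln(5042.6/5022.9) = ln(1.003922) = 0.003914
(r − q) = 0.003914 / (121/365) = 0.011807
q = r − ln(F/S)/T = 0.0268 − 0.011807 = 0.014993
q = 1.50%

1.50%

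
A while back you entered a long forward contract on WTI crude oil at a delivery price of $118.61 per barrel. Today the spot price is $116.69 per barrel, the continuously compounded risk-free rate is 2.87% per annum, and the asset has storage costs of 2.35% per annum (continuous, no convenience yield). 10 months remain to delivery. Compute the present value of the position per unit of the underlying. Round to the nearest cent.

Current fair forward for the remaining 10 months: F = S·e^((r + u)·T), (r + u) = 0.0287 + 0.0235 = 0.0522
F = 116.69 · e^(0.0522 × 10/12) = 116.69 × 1.044460 = 121.8780
Value of long forward = (F − K)·e^(−rT) = (121.8780 − 118.61) · e^(−0.0287·10/12)
= 3.2680 × 0.976367 = 3.19

$3.19 per barrel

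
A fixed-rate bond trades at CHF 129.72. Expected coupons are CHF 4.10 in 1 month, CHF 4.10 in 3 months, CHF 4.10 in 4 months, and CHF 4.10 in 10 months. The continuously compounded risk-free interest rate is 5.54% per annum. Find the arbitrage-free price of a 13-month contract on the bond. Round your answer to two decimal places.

CHF 120.69

PV(coupons) I = 4.10·e^(−0.0554·1/12) + 4.10·e^(−0.0554·3/12) + 4.10·e^(−0.0554·4/12) + 4.10·e^(−0.0554·10/12)
I = 4.0811 + 4.0436 + 4.0250 + 3.9150 = 16.0647
F = (S − I)·e^(rT) = (129.72 − 16.0647) · e^(0.0554·13/12)
= 113.6553 · e^0.060017 = 113.6553 × 1.061855 = CHF 120.69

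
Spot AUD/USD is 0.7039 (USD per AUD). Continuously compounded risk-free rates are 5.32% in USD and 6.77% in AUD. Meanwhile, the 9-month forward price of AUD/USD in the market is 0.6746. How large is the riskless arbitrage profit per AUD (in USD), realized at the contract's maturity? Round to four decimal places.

0.0217 per AUD (in USD)

Fair forward: F* = S·e^(carry·T), with carry = (r_USD − r_AUD) = 0.0532 − 0.0677 = -0.0145
F* = 0.7039 · e^(-0.0145 × 9/12) = 0.7039 · e^-0.010875 = 0.7039 × 0.989184 = 0.6963
Market 0.6746 < fair 0.6963: forward underpriced → reverse cash-and-carry (short spot, go long the forward).
At maturity, profit = |F_mkt − F*| = |0.6746 − 0.6963| = 0.0217 per AUD (in USD)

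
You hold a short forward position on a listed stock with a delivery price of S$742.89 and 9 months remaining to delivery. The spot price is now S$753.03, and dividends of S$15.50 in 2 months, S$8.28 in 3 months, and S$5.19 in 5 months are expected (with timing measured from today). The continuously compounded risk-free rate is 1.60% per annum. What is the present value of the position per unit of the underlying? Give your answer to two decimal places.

PV(remaining dividends) I = 15.50·e^(−0.0160·2/12) + 8.28·e^(−0.0160·3/12) + 5.19·e^(−0.0160·5/12) = 28.8612
Current forward F = (S − I)·e^(rT) = (753.03 − 28.8612)·e^(0.0160·9/12) = 724.1688 × 1.012072 = 732.9110
Value (long) = (F − K)·e^(−rT) = (732.9110 − 742.89) × 0.988072 = -9.8600
Short position value = −(long value) = S$9.86

S$9.86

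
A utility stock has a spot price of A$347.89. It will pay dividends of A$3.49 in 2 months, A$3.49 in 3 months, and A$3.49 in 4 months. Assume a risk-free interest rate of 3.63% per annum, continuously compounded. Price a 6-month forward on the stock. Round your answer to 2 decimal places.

PV(dividends) I = 3.49·e^(−0.0363·2/12) + 3.49·e^(−0.0363·3/12) + 3.49·e^(−0.0363·4/12)
I = 3.4689 + 3.4585 + 3.4480 = 10.3754
F = (S − I)·e^(rT) = (347.89 − 10.3754) · e^(0.0363·6/12)
= 337.5146 · e^0.018150 = 337.5146 × 1.018316 = A$343.70

A$343.70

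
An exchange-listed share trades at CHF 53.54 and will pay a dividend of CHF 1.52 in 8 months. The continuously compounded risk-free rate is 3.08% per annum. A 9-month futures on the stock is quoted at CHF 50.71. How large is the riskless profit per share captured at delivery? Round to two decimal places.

PV(dividends) I = 1.52·e^(−0.0308·8/12) = 1.4891
Fair futures F* = (S − I)·e^(rT) = (53.54 − 1.4891)·e^0.023100 = 52.0509 × 1.023369 = 53.2673
Market CHF 50.71 < fair 53.2673: forward underpriced → reverse cash-and-carry (short the stock, invest proceeds at r, pay the dividends, go long the forward).
Profit at T = |F_mkt − F*| = |50.71 − 53.2673| = CHF 2.56 per share

CHF 2.56 per share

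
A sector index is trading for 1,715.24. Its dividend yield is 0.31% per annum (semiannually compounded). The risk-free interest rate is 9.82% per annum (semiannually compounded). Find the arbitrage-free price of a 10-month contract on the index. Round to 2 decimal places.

1,853.10

F = S · (1+r/2)^(2T) / (1+q/2)^(2T)
= 1715.24 × 1.08316548 / 1.00258467 = 1715.24 × 1.08037307
F = 1,853.10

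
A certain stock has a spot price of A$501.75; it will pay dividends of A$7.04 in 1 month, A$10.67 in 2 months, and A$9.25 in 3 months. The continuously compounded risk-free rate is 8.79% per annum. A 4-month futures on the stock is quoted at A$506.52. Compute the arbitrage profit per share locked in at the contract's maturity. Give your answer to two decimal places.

A$17.19 per share

PV(dividends) I = 7.04·e^(−0.0879·1/12) + 10.67·e^(−0.0879·2/12) + 9.25·e^(−0.0879·3/12) = 26.5524
Fair futures F* = (S − I)·e^(rT) = (501.75 − 26.5524)·e^0.029300 = 475.1976 × 1.029733 = 489.3267
Market A$506.52 > fair 489.3267: forward overpriced → cash-and-carry (borrow at r, buy the stock and collect the dividends, short the forward).
Profit at T = |F_mkt − F*| = |506.52 − 489.3267| = A$17.19 per share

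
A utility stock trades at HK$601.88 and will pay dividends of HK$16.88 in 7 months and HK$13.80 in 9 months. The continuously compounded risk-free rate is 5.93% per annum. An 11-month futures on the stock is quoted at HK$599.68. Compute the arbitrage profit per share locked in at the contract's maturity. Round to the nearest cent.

HK$4.67 per share

PV(dividends) I = 16.88·e^(−0.0593·7/12) + 13.80·e^(−0.0593·9/12) = 29.5058
Fair futures F* = (S − I)·e^(rT) = (601.88 − 29.5058)·e^0.054358 = 572.3742 × 1.055863 = 604.3487
Market HK$599.68 < fair 604.3487: forward underpriced → reverse cash-and-carry (short the stock, invest proceeds at r, pay the dividends, go long the forward).
Profit at T = |F_mkt − F*| = |599.68 − 604.3487| = HK$4.67 per share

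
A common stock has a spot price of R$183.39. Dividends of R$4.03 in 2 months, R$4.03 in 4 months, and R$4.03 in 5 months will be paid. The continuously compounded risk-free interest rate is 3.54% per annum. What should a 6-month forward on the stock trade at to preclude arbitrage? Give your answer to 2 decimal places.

PV(dividends) I = 4.03·e^(−0.0354·2/12) + 4.03·e^(−0.0354·4/12) + 4.03·e^(−0.0354·5/12)
I = 4.0063 + 3.9827 + 3.9710 = 11.9600
F = (S − I)·e^(rT) = (183.39 − 11.9600) · e^(0.0354·6/12)
= 171.4300 · e^0.017700 = 171.4300 × 1.017858 = R$174.49

R$174.49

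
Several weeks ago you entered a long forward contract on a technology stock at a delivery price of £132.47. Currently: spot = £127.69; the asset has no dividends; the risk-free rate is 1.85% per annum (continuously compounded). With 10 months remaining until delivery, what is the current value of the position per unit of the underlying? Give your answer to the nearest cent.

Current fair forward for the remaining 10 months: F = S·e^(r·T), r = 0.0185
F = 127.69 · e^(0.0185 × 10/12) = 127.69 × 1.015536 = 129.6738
Value of long forward = (F − K)·e^(−rT) = (129.6738 − 132.47) · e^(−0.0185·10/12)
= -2.7962 × 0.984702 = -2.75

-£2.75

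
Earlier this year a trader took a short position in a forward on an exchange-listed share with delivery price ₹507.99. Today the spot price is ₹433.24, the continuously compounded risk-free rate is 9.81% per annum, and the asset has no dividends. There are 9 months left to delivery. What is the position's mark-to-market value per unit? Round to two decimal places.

₹38.72

Current fair forward for the remaining 9 months: F = S·e^(r·T), r = 0.0981
F = 433.24 · e^(0.0981 × 9/12) = 433.24 × 1.076349 = 466.3174
Value of long forward = (F − K)·e^(−rT) = (466.3174 − 507.99) · e^(−0.0981·9/12)
= -41.6726 × 0.929066 = -38.72
Short position value = −(long value) = ₹38.72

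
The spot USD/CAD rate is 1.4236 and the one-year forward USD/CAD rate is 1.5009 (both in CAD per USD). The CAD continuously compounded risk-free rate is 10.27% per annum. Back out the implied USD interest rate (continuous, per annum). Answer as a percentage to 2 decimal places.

4.98%

F = S·e^((r_CAD − r_USD)T) ⇒ r_USD = r_CAD − ln(F/S)/T
ln(1.5009/1.4236) = 0.052876; /(12/12) = 0.052876
r_USD = 0.1027 − 0.052876 = 0.049824
r_USD = 4.98%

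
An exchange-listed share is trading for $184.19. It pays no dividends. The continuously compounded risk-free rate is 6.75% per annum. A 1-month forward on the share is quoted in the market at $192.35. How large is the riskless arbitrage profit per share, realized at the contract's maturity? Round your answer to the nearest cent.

Fair forward: F* = S·e^(carry·T), with carry = r = 0.0675
F* = 184.19 · e^(0.0675 × 1/12) = 184.19 · e^0.005625 = 184.19 × 1.005641 = $185.2290
Market $192.35 > fair $185.2290: forward overpriced → cash-and-carry (buy spot, short the forward).
At maturity, profit = |F_mkt − F*| = |192.35 − 185.2290| = $7.12 per share

$7.12 per share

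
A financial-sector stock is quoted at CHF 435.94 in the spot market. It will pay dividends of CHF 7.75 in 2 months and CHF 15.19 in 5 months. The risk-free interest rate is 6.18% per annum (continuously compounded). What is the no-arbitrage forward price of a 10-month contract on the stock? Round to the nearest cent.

PV(dividends) I = 7.75·e^(−0.0618·2/12) + 15.19·e^(−0.0618·5/12)
I = 7.6706 + 14.8039 = 22.4745
F = (S − I)·e^(rT) = (435.94 − 22.4745) · e^(0.0618·10/12)
= 413.4655 · e^0.051500 = 413.4655 × 1.052849 = CHF 435.32

CHF 435.32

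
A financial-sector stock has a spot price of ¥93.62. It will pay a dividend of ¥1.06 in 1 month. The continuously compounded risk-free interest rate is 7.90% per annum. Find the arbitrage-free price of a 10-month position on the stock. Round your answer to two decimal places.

¥98.87

PV(dividends) I = 1.06·e^(−0.0790·1/12)
I = 1.0530
F = (S − I)·e^(rT) = (93.62 − 1.0530) · e^(0.0790·10/12)
= 92.5670 · e^0.065833 = 92.5670 × 1.068048 = ¥98.87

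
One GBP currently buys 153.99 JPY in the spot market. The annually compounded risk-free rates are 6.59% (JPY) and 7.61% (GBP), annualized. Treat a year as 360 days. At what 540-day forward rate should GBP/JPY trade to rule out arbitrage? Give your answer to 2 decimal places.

151.81

By covered interest parity, F = S · (1+r_JPY)^T / (1+r_GBP)^T
= 153.99 × 1.100461 / 1.116295 = 153.99 × 0.985816
F = 151.81 JPY per GBP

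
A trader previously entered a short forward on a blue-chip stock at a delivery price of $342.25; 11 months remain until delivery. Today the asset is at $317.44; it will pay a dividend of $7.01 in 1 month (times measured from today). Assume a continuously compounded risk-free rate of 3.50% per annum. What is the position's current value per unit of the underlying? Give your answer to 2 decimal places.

$20.99

PV(remaining dividends) I = 7.01·e^(−0.0350·1/12) = 6.9896
Current forward F = (S − I)·e^(rT) = (317.44 − 6.9896)·e^(0.0350·11/12) = 310.4504 × 1.032604 = 320.5723
Value (long) = (F − K)·e^(−rT) = (320.5723 − 342.25) × 0.968426 = -20.9932
Short position value = −(long value) = $20.99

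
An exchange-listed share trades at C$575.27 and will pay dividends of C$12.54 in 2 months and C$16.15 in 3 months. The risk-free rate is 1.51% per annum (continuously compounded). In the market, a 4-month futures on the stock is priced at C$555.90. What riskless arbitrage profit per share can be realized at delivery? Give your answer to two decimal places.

C$6.47 per share

PV(dividends) I = 12.54·e^(−0.0151·2/12) + 16.15·e^(−0.0151·3/12) = 28.5976
Fair futures F* = (S − I)·e^(rT) = (575.27 − 28.5976)·e^0.005033 = 546.6724 × 1.005046 = 549.4309
Market C$555.90 > fair 549.4309: forward overpriced → cash-and-carry (borrow at r, buy the stock and collect the dividends, short the forward).
Profit at T = |F_mkt − F*| = |555.90 − 549.4309| = C$6.47 per share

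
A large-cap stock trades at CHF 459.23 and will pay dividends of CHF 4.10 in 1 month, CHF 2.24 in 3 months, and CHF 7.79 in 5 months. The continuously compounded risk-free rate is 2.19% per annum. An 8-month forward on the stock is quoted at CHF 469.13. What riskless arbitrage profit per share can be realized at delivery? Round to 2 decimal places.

PV(dividends) I = 4.10·e^(−0.0219·1/12) + 2.24·e^(−0.0219·3/12) + 7.79·e^(−0.0219·5/12) = 14.0395
Fair forward F* = (S − I)·e^(rT) = (459.23 − 14.0395)·e^0.014600 = 445.1905 × 1.014707 = 451.7379
Market CHF 469.13 > fair 451.7379: forward overpriced → cash-and-carry (borrow at r, buy the stock and collect the dividends, short the forward).
Profit at T = |F_mkt − F*| = |469.13 − 451.7379| = CHF 17.39 per share

CHF 17.39 per share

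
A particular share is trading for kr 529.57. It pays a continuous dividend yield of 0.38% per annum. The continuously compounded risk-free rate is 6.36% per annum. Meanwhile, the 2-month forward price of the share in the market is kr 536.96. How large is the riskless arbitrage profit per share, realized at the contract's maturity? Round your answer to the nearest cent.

Fair forward: F* = S·e^(carry·T), with carry = (r − q) = 0.0636 − 0.0038 = 0.0598
F* = 529.57 · e^(0.0598 × 2/12) = 529.57 · e^0.009967 = 529.57 × 1.010017 = kr 534.8747
Market kr 536.96 > fair kr 534.8747: forward overpriced → cash-and-carry (buy spot, short the forward).
At maturity, profit = |F_mkt − F*| = |536.96 − 534.8747| = kr 2.09 per share

kr 2.09 per share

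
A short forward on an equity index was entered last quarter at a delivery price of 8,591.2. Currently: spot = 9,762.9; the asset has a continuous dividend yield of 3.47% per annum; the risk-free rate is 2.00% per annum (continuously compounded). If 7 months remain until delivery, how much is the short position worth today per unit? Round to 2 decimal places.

-1075.72

Current fair forward for the remaining 7 months: F = S·e^((r − q)·T), (r − q) = 0.0200 − 0.0347 = -0.0147
F = 9762.9 · e^(-0.0147 × 7/12) = 9762.9 × 0.99146166 = 9679.5410
Value of long forward = (F − K)·e^(−rT) = (9679.5410 − 8591.2) · e^(−0.0200·7/12)
= 1088.3410 × 0.98840112 = 1075.72
Short position value = −(long value) = -1075.72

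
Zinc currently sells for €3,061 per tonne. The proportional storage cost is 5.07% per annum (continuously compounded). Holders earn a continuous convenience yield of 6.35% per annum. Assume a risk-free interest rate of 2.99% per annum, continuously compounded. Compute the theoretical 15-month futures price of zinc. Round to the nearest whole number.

€3,127 per tonne

Net carry = r + u − y = 0.0299 + 0.0507 − 0.0635 = 0.0171
F = S·e^((r+u−y)T) = 3061 · e^(0.0171 × 15/12) = 3061 · e^0.021375
= 3061 × 1.021605 = €3,127 per tonne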